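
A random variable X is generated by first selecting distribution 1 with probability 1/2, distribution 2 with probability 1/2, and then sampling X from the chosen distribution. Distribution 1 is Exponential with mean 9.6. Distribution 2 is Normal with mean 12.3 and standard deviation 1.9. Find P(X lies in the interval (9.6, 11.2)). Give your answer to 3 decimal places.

0.130

Conditional on each component, P(9.6 < X < 11.2): 1: 0.0564762; 2: 0.203662.
By total probability, P(9.6 < X < 11.2) = 0.5·0.0564762 + 0.5·0.203662 = 0.130069.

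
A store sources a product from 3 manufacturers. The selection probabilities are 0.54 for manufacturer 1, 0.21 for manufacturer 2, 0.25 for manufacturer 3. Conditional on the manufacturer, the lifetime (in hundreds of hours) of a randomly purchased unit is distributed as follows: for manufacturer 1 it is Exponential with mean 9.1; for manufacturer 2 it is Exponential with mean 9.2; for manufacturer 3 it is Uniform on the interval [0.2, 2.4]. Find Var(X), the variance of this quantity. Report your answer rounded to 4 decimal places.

Per component, 1: μ=9.1, E[X²]=165.62; 2: μ=9.2, E[X²]=169.28; 3: μ=1.3, E[X²]=2.09333.
E[X] = 0.54·9.1 + 0.21·9.2 + 0.25·1.3 = 7.171.
E[X²] = 0.54·165.62 + 0.21·169.28 + 0.25·2.09333 = 125.507.
Var(X) = E[X²] − (E[X])² = 125.507 − 51.4232 = 74.0837.

74.0837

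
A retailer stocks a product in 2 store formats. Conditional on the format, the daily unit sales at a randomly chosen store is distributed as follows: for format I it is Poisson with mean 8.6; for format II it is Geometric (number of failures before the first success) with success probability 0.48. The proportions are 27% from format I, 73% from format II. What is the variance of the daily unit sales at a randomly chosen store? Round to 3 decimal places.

Per component, I: μ=8.6, E[X²]=82.56; II: μ=1.08333, E[X²]=3.43056.
E[X] = 0.27·8.6 + 0.73·1.08333 = 3.11283.
E[X²] = 0.27·82.56 + 0.73·3.43056 = 24.7955.
Var(X) = E[X²] − (E[X])² = 24.7955 − 9.68973 = 15.1058.

15.106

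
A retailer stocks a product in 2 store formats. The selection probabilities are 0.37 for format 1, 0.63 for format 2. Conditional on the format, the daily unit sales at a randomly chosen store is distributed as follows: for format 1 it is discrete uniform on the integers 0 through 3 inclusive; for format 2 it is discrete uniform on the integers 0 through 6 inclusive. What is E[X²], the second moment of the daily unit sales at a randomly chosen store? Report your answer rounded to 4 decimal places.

For each component E[X²] = Var + (mean)², giving 1: 3.5; 2: 13.
Overall E[X²] = 0.37·3.5 + 0.63·13 = 9.485.

9.4850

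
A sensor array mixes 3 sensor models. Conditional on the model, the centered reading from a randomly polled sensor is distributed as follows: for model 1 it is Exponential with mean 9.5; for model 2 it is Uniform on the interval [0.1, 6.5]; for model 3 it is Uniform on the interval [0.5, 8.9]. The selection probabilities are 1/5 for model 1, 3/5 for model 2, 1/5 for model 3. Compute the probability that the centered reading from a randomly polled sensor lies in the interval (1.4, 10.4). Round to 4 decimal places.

Conditional on each model, P(1.4 < X < 10.4): 1: 0.528348; 2: 0.796875; 3: 0.892857.
By total probability, P(1.4 < X < 10.4) = 0.2·0.528348 + 0.6·0.796875 + 0.2·0.892857 = 0.762366.

0.7624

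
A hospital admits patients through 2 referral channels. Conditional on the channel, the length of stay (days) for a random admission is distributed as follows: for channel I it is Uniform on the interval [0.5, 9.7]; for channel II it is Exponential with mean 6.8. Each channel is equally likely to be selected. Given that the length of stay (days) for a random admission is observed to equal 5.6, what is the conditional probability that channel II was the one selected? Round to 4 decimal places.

Likelihoods f(5.6 | ·): I: 0.108696; II: 0.0645412.
Posterior ∝ prior × likelihood. Numerator for II: 0.5·0.0645412 = 0.0322706.
Normalizing constant: 0.5·0.108696 + 0.5·0.0645412 = 0.0866184.
P(II | observation) = 0.0322706 / 0.0866184 = 0.37256.

0.3726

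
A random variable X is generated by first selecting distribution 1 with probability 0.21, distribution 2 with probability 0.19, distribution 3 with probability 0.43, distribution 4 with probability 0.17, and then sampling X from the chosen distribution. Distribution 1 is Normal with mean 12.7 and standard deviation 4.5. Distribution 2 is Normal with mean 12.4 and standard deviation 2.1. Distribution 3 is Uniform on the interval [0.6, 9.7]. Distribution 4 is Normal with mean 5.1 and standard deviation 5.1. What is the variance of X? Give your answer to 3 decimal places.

25.708

Per component, 1: μ=12.7, E[X²]=181.54; 2: μ=12.4, E[X²]=158.17; 3: μ=5.15, E[X²]=33.4233; 4: μ=5.1, E[X²]=52.02.
E[X] = 0.21·12.7 + 0.19·12.4 + 0.43·5.15 + 0.17·5.1 = 8.1045.
E[X²] = 0.21·181.54 + 0.19·158.17 + 0.43·33.4233 + 0.17·52.02 = 91.3911.
Var(X) = E[X²] − (E[X])² = 91.3911 − 65.6829 = 25.7082.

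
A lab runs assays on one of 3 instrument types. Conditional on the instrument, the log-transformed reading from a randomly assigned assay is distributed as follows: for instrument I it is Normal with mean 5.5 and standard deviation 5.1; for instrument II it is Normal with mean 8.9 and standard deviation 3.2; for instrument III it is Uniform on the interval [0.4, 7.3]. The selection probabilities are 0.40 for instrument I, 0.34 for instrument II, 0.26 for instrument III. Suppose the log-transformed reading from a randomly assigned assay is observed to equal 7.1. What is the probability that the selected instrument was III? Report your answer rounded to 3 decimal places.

Likelihoods f(7.1 | ·): I: 0.0744676; II: 0.106427; III: 0.144928.
Posterior ∝ prior × likelihood. Numerator for III: 0.26·0.144928 = 0.0376812.
Normalizing constant: 0.4·0.0744676 + 0.34·0.106427 + 0.26·0.144928 = 0.103654.
P(III | observation) = 0.0376812 / 0.103654 = 0.36353.

0.364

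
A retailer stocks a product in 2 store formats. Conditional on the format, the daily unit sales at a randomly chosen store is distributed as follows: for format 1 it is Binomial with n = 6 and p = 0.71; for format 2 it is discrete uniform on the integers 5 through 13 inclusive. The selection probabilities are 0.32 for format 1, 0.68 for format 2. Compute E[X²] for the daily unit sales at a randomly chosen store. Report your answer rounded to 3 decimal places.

For each component E[X²] = Var + (mean)², giving 1: 19.383; 2: 87.6667.
Overall E[X²] = 0.32·19.383 + 0.68·87.6667 = 65.8159.

65.816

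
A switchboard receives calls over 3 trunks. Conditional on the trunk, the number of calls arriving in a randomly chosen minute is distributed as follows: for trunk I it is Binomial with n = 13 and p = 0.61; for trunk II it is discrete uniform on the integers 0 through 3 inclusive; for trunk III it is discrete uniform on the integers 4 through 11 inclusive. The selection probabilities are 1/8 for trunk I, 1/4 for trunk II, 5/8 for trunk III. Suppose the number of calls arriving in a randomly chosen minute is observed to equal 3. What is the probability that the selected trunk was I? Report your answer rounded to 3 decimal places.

Likelihoods P(X=3 | ·): I: 0.00528447; II: 0.25; III: 0.
Posterior ∝ prior × likelihood. Numerator for I: 0.125·0.00528447 = 0.000660559.
Normalizing constant: 0.125·0.00528447 + 0.25·0.25 + 0.625·0 = 0.0631606.
P(I | observation) = 0.000660559 / 0.0631606 = 0.0104584.

0.010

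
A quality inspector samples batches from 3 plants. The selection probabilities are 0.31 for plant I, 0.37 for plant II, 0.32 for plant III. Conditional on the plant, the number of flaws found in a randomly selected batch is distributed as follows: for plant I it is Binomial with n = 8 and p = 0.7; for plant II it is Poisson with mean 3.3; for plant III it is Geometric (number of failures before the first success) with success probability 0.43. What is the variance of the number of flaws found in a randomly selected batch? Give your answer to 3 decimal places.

Per component, I: μ=5.6, E[X²]=33.04; II: μ=3.3, E[X²]=14.19; III: μ=1.32558, E[X²]=4.83991.
E[X] = 0.31·5.6 + 0.37·3.3 + 0.32·1.32558 = 3.38119.
E[X²] = 0.31·33.04 + 0.37·14.19 + 0.32·4.83991 = 17.0415.
Var(X) = E[X²] − (E[X])² = 17.0415 − 11.4324 = 5.60905.

5.609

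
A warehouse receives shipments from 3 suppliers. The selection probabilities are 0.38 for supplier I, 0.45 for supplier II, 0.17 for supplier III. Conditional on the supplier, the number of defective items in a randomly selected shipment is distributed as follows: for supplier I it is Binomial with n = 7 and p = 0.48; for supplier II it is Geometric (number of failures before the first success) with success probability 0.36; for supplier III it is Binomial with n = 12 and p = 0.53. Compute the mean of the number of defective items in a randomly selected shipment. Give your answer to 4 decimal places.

Component means — I: 3.36; II: 1.77778; III: 6.36.
E[X] = 0.38·3.36 + 0.45·1.77778 + 0.17·6.36 = 3.158.

3.1580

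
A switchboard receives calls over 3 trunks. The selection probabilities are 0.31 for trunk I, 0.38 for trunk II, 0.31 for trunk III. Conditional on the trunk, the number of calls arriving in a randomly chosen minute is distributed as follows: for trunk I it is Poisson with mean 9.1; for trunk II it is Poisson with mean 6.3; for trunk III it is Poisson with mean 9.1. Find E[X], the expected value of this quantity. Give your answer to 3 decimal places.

8.036

Component means — I: 9.1; II: 6.3; III: 9.1.
E[X] = 0.31·9.1 + 0.38·6.3 + 0.31·9.1 = 8.036.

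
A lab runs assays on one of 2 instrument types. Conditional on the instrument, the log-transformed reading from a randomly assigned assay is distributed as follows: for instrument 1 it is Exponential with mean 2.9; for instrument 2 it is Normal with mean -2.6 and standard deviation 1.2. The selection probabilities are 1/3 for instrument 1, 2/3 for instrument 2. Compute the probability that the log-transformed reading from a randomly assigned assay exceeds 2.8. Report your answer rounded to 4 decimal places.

0.1269

Conditional on each instrument, P(X > 2.8): 1: 0.380786; 2: 3.39767e-06.
By total probability, P(X > 2.8) = 0.333333·0.380786 + 0.666667·3.39767e-06 = 0.126931.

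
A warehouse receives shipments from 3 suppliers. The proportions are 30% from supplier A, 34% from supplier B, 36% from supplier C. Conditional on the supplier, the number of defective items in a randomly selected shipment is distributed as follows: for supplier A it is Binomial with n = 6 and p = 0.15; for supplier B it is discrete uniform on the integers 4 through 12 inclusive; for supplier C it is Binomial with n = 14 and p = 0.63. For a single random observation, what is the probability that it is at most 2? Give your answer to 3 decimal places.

Conditional on each supplier, P(X ≤ 2): A: 0.952661; B: 0; C: 0.000260146.
By total probability, P(X ≤ 2) = 0.3·0.952661 + 0.34·0 + 0.36·0.000260146 = 0.285892.

0.286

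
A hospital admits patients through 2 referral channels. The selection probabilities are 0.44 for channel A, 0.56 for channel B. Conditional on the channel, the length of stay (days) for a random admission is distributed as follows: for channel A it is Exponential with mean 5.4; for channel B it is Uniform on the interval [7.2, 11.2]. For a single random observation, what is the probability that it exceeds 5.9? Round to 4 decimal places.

0.7076

Conditional on each channel, P(X > 5.9): A: 0.335346; B: 1.
By total probability, P(X > 5.9) = 0.44·0.335346 + 0.56·1 = 0.707552.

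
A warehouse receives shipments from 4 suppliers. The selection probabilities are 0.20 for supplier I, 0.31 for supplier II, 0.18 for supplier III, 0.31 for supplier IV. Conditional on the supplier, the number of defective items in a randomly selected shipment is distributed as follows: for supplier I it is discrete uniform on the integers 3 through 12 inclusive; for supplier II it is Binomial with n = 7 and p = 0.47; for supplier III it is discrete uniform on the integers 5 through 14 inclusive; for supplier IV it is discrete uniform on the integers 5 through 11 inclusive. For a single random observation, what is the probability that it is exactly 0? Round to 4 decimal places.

0.0036

Conditional on each supplier, P(X = 0): I: 0; II: 0.0117471; III: 0; IV: 0.
By total probability, P(X = 0) = 0.2·0 + 0.31·0.0117471 + 0.18·0 + 0.31·0 = 0.0036416.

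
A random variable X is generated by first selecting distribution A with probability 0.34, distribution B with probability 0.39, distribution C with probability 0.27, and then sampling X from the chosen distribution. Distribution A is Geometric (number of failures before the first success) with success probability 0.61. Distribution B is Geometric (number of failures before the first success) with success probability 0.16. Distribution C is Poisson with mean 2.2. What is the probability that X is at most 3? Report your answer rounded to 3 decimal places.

Conditional on each component, P(X ≤ 3): A: 0.976866; B: 0.502129; C: 0.819352.
By total probability, P(X ≤ 3) = 0.34·0.976866 + 0.39·0.502129 + 0.27·0.819352 = 0.74919.

0.749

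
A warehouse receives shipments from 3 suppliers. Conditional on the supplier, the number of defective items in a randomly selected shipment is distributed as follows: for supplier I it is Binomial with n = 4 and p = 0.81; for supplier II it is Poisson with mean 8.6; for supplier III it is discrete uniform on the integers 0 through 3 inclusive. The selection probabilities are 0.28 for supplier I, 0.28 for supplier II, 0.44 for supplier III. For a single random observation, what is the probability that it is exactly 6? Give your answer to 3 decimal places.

0.029

Conditional on each supplier, P(X = 6): I: 0; II: 0.103449; III: 0.
By total probability, P(X = 6) = 0.28·0 + 0.28·0.103449 + 0.44·0 = 0.0289657.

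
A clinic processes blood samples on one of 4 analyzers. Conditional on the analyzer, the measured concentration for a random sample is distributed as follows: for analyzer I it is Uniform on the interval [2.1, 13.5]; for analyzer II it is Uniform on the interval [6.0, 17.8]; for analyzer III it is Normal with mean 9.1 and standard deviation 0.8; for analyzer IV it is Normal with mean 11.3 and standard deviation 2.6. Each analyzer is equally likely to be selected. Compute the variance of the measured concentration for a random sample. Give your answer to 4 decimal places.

Per component, I: μ=7.8, E[X²]=71.67; II: μ=11.9, E[X²]=153.213; III: μ=9.1, E[X²]=83.45; IV: μ=11.3, E[X²]=134.45.
E[X] = 0.25·7.8 + 0.25·11.9 + 0.25·9.1 + 0.25·11.3 = 10.025.
E[X²] = 0.25·71.67 + 0.25·153.213 + 0.25·83.45 + 0.25·134.45 = 110.696.
Var(X) = E[X²] − (E[X])² = 110.696 − 100.501 = 10.1952.

10.1952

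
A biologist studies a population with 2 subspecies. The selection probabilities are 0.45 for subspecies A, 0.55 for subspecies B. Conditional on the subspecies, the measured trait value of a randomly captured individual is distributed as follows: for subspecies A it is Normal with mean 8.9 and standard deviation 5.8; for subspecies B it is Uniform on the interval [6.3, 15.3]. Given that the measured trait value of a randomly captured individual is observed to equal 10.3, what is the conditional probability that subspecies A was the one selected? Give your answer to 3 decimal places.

Likelihoods f(10.3 | ·): A: 0.0668083; B: 0.111111.
Posterior ∝ prior × likelihood. Numerator for A: 0.45·0.0668083 = 0.0300637.
Normalizing constant: 0.45·0.0668083 + 0.55·0.111111 = 0.0911748.
P(A | observation) = 0.0300637 / 0.0911748 = 0.329737.

0.330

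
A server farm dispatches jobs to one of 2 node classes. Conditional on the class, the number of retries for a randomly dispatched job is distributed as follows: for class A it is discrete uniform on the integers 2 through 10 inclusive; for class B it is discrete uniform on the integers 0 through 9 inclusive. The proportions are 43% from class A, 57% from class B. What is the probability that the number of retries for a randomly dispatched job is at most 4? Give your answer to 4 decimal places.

0.4283

Conditional on each class, P(X ≤ 4): A: 0.333333; B: 0.5.
By total probability, P(X ≤ 4) = 0.43·0.333333 + 0.57·0.5 = 0.428333.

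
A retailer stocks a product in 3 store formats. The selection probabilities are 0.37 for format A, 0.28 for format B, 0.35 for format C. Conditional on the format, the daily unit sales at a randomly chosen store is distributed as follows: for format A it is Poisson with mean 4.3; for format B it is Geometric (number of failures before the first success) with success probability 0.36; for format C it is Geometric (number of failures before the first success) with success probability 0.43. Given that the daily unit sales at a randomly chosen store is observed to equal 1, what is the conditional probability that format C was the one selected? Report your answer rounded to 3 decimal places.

Likelihoods P(X=1 | ·): A: 0.0583448; B: 0.2304; C: 0.2451.
Posterior ∝ prior × likelihood. Numerator for C: 0.35·0.2451 = 0.085785.
Normalizing constant: 0.37·0.0583448 + 0.28·0.2304 + 0.35·0.2451 = 0.171885.
P(C | observation) = 0.085785 / 0.171885 = 0.499085.

0.499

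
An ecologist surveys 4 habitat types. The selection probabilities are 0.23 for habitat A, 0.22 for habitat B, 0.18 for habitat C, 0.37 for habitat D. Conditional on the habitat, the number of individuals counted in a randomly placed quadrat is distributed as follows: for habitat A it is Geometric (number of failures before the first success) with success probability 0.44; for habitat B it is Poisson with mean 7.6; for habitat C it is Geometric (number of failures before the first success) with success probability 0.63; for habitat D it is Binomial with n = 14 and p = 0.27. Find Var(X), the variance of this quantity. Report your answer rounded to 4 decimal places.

Per component, A: μ=1.27273, E[X²]=4.5124; B: μ=7.6, E[X²]=65.36; C: μ=0.587302, E[X²]=1.27715; D: μ=3.78, E[X²]=17.0478.
E[X] = 0.23·1.27273 + 0.22·7.6 + 0.18·0.587302 + 0.37·3.78 = 3.46904.
E[X²] = 0.23·4.5124 + 0.22·65.36 + 0.18·1.27715 + 0.37·17.0478 = 21.9546.
Var(X) = E[X²] − (E[X])² = 21.9546 − 12.0342 = 9.92037.

9.9204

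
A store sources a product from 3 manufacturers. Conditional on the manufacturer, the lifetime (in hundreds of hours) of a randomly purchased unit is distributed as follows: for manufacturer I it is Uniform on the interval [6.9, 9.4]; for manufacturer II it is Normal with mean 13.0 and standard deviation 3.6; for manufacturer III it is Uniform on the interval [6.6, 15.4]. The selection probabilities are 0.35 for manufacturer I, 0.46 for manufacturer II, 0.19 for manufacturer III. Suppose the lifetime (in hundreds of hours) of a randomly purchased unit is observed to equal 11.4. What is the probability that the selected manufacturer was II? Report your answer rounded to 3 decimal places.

Likelihoods f(11.4 | ·): I: 0; II: 0.100396; III: 0.113636.
Posterior ∝ prior × likelihood. Numerator for II: 0.46·0.100396 = 0.0461819.
Normalizing constant: 0.35·0 + 0.46·0.100396 + 0.19·0.113636 = 0.0677728.
P(II | observation) = 0.0461819 / 0.0677728 = 0.681422.

0.681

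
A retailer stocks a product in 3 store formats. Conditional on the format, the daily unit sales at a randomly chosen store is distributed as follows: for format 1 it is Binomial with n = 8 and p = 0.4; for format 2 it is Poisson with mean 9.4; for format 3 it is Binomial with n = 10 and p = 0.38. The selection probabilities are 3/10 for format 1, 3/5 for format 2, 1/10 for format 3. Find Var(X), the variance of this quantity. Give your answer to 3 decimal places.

Per component, 1: μ=3.2, E[X²]=12.16; 2: μ=9.4, E[X²]=97.76; 3: μ=3.8, E[X²]=16.796.
E[X] = 0.3·3.2 + 0.6·9.4 + 0.1·3.8 = 6.98.
E[X²] = 0.3·12.16 + 0.6·97.76 + 0.1·16.796 = 63.9836.
Var(X) = E[X²] − (E[X])² = 63.9836 − 48.7204 = 15.2632.

15.263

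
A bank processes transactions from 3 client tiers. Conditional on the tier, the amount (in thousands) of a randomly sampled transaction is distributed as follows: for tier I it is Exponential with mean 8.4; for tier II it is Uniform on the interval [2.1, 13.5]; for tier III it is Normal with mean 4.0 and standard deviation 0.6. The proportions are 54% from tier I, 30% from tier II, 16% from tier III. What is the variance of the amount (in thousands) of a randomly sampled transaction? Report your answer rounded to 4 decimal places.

Per component, I: μ=8.4, E[X²]=141.12; II: μ=7.8, E[X²]=71.67; III: μ=4, E[X²]=16.36.
E[X] = 0.54·8.4 + 0.3·7.8 + 0.16·4 = 7.516.
E[X²] = 0.54·141.12 + 0.3·71.67 + 0.16·16.36 = 100.323.
Var(X) = E[X²] − (E[X])² = 100.323 − 56.4903 = 43.8331.

43.8331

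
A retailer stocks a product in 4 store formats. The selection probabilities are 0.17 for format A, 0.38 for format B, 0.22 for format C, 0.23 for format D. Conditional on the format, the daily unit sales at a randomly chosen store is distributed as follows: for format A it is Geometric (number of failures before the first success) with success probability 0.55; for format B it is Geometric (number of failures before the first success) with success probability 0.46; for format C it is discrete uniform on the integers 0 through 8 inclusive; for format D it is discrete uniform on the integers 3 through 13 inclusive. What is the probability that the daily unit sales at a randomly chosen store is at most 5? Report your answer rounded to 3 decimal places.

0.749

Conditional on each format, P(X ≤ 5): A: 0.991696; B: 0.975205; C: 0.666667; D: 0.272727.
By total probability, P(X ≤ 5) = 0.17·0.991696 + 0.38·0.975205 + 0.22·0.666667 + 0.23·0.272727 = 0.74856.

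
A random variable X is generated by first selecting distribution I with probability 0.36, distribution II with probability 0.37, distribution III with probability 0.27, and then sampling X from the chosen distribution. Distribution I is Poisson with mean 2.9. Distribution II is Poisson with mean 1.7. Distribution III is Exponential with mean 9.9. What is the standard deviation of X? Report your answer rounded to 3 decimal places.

Per component, I: μ=2.9, E[X²]=11.31; II: μ=1.7, E[X²]=4.59; III: μ=9.9, E[X²]=196.02.
E[X] = 0.36·2.9 + 0.37·1.7 + 0.27·9.9 = 4.346.
E[X²] = 0.36·11.31 + 0.37·4.59 + 0.27·196.02 = 58.6953.
Var(X) = E[X²] − (E[X])² = 58.6953 − 18.8877 = 39.8076.
SD(X) = √39.8076 = 6.30933.

6.309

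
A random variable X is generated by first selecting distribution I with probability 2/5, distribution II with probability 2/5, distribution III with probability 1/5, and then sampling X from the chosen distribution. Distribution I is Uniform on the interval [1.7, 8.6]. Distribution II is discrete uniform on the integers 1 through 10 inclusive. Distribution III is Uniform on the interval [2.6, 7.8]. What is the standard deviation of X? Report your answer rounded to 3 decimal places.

Per component, I: μ=5.15, E[X²]=30.49; II: μ=5.5, E[X²]=38.5; III: μ=5.2, E[X²]=29.2933.
E[X] = 0.4·5.15 + 0.4·5.5 + 0.2·5.2 = 5.3.
E[X²] = 0.4·30.49 + 0.4·38.5 + 0.2·29.2933 = 33.4547.
Var(X) = E[X²] − (E[X])² = 33.4547 − 28.09 = 5.36467.
SD(X) = √5.36467 = 2.31618.

2.316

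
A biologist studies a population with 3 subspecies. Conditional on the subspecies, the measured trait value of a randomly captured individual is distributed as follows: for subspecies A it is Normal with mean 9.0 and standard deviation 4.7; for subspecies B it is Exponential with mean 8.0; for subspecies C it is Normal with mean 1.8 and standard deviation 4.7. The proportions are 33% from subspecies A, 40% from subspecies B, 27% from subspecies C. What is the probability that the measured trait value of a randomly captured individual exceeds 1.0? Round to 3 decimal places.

Conditional on each subspecies, P(X > 1.0): A: 0.955634; B: 0.882497; C: 0.567579.
By total probability, P(X > 1.0) = 0.33·0.955634 + 0.4·0.882497 + 0.27·0.567579 = 0.821604.

0.822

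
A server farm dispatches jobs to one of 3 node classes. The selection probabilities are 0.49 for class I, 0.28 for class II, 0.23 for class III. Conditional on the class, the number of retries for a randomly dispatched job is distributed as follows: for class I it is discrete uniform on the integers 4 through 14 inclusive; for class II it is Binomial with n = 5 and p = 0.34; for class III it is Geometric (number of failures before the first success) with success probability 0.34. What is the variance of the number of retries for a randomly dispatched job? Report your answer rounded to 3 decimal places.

Per component, I: μ=9, E[X²]=91; II: μ=1.7, E[X²]=4.012; III: μ=1.94118, E[X²]=9.47751.
E[X] = 0.49·9 + 0.28·1.7 + 0.23·1.94118 = 5.33247.
E[X²] = 0.49·91 + 0.28·4.012 + 0.23·9.47751 = 47.8932.
Var(X) = E[X²] − (E[X])² = 47.8932 − 28.4352 = 19.4579.

19.458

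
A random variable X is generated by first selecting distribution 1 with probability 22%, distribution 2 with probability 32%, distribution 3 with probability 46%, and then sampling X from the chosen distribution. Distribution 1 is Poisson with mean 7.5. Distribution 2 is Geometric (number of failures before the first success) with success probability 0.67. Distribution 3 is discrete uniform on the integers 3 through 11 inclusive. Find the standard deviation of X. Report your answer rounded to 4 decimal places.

3.8298

Per component, 1: μ=7.5, E[X²]=63.75; 2: μ=0.492537, E[X²]=0.977723; 3: μ=7, E[X²]=55.6667.
E[X] = 0.22·7.5 + 0.32·0.492537 + 0.46·7 = 5.02761.
E[X²] = 0.22·63.75 + 0.32·0.977723 + 0.46·55.6667 = 39.9445.
Var(X) = E[X²] − (E[X])² = 39.9445 − 25.2769 = 14.6677.
SD(X) = √14.6677 = 3.82984.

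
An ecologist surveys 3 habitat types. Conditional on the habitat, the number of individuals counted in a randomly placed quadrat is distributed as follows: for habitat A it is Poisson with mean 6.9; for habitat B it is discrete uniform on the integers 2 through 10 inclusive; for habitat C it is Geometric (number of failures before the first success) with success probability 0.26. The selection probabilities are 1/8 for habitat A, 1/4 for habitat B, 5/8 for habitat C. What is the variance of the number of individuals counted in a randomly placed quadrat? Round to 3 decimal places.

Per component, A: μ=6.9, E[X²]=54.51; B: μ=6, E[X²]=42.6667; C: μ=2.84615, E[X²]=19.0473.
E[X] = 0.125·6.9 + 0.25·6 + 0.625·2.84615 = 4.14135.
E[X²] = 0.125·54.51 + 0.25·42.6667 + 0.625·19.0473 = 29.385.
Var(X) = E[X²] − (E[X])² = 29.385 − 17.1507 = 12.2343.

12.234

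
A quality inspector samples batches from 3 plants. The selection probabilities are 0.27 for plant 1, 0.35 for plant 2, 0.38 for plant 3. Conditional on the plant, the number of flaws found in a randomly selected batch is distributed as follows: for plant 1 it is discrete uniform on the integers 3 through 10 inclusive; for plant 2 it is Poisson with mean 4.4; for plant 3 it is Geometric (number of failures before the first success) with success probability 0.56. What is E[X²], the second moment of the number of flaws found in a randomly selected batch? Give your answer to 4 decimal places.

21.9088

For each component E[X²] = Var + (mean)², giving 1: 47.5; 2: 23.76; 3: 2.02041.
Overall E[X²] = 0.27·47.5 + 0.35·23.76 + 0.38·2.02041 = 21.9088.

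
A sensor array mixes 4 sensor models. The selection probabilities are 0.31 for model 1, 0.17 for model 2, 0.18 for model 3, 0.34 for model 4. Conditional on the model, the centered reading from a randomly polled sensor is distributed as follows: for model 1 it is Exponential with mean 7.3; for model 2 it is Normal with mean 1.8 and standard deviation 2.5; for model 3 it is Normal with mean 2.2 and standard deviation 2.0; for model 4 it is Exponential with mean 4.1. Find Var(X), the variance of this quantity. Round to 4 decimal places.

28.6742

Per component, 1: μ=7.3, E[X²]=106.58; 2: μ=1.8, E[X²]=9.49; 3: μ=2.2, E[X²]=8.84; 4: μ=4.1, E[X²]=33.62.
E[X] = 0.31·7.3 + 0.17·1.8 + 0.18·2.2 + 0.34·4.1 = 4.359.
E[X²] = 0.31·106.58 + 0.17·9.49 + 0.18·8.84 + 0.34·33.62 = 47.6751.
Var(X) = E[X²] − (E[X])² = 47.6751 − 19.0009 = 28.6742.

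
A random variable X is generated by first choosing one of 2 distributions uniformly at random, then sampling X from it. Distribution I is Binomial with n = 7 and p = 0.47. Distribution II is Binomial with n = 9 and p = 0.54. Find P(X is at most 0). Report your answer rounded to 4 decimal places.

Conditional on each component, P(X ≤ 0): I: 0.0117471; II: 0.00092219.
By total probability, P(X ≤ 0) = 0.5·0.0117471 + 0.5·0.00092219 = 0.00633465.

0.0063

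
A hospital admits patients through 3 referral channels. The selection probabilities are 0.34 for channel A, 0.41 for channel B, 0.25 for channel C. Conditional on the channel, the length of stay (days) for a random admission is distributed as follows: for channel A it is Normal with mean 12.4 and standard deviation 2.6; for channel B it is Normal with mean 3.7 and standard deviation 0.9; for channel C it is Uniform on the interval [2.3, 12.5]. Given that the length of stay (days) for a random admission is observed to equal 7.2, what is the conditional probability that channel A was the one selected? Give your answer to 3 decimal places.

0.223

Likelihoods f(7.2 | ·): A: 0.0207658; B: 0.000230489; C: 0.0980392.
Posterior ∝ prior × likelihood. Numerator for A: 0.34·0.0207658 = 0.00706036.
Normalizing constant: 0.34·0.0207658 + 0.41·0.000230489 + 0.25·0.0980392 = 0.0316647.
P(A | observation) = 0.00706036 / 0.0316647 = 0.222973.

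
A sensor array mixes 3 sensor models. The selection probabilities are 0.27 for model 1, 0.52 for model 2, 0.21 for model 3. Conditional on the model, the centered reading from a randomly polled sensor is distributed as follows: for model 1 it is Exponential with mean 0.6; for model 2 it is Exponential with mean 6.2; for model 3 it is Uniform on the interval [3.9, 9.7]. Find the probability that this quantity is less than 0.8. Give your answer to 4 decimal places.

Conditional on each model, P(X < 0.8): 1: 0.736403; 2: 0.121054; 3: 0.
By total probability, P(X < 0.8) = 0.27·0.736403 + 0.52·0.121054 + 0.21·0 = 0.261777.

0.2618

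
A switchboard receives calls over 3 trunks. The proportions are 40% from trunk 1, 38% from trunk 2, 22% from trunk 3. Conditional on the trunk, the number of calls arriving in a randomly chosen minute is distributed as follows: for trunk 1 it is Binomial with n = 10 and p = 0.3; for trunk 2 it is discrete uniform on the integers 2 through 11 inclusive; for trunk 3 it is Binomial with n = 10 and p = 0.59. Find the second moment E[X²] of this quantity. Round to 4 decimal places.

31.8204

For each component E[X²] = Var + (mean)², giving 1: 11.1; 2: 50.5; 3: 37.229.
Overall E[X²] = 0.4·11.1 + 0.38·50.5 + 0.22·37.229 = 31.8204.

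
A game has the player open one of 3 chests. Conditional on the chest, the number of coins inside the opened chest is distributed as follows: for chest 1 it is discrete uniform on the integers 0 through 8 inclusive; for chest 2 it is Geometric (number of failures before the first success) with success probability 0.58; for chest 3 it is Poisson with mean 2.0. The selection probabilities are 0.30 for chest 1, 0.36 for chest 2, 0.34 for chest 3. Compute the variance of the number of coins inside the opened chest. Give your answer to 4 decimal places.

Per component, 1: μ=4, E[X²]=22.6667; 2: μ=0.724138, E[X²]=1.77289; 3: μ=2, E[X²]=6.
E[X] = 0.3·4 + 0.36·0.724138 + 0.34·2 = 2.14069.
E[X²] = 0.3·22.6667 + 0.36·1.77289 + 0.34·6 = 9.47824.
Var(X) = E[X²] − (E[X])² = 9.47824 − 4.58255 = 4.89569.

4.8957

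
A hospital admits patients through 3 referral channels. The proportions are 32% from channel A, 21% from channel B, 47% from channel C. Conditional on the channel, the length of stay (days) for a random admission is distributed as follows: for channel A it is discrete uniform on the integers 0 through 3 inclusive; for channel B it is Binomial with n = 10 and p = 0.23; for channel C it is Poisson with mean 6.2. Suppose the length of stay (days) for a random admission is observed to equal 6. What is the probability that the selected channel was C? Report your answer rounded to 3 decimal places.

Likelihoods P(X=6 | ·): A: 0; B: 0.0109282; C: 0.1601.
Posterior ∝ prior × likelihood. Numerator for C: 0.47·0.1601 = 0.0752471.
Normalizing constant: 0.32·0 + 0.21·0.0109282 + 0.47·0.1601 = 0.077542.
P(C | observation) = 0.0752471 / 0.077542 = 0.970404.

0.970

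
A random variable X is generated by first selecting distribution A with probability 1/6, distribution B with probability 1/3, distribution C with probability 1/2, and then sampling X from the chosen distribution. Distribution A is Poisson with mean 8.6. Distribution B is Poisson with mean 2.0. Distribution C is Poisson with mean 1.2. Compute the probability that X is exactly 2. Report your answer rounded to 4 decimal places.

Conditional on each component, P(X = 2): A: 0.00680823; B: 0.270671; C: 0.21686.
By total probability, P(X = 2) = 0.166667·0.00680823 + 0.333333·0.270671 + 0.5·0.21686 = 0.199788.

0.1998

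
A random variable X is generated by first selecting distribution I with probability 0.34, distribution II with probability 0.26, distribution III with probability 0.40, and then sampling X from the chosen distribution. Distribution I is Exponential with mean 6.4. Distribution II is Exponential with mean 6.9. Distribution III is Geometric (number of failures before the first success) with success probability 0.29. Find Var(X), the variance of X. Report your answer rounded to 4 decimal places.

Per component, I: μ=6.4, E[X²]=81.92; II: μ=6.9, E[X²]=95.22; III: μ=2.44828, E[X²]=14.4364.
E[X] = 0.34·6.4 + 0.26·6.9 + 0.4·2.44828 = 4.94931.
E[X²] = 0.34·81.92 + 0.26·95.22 + 0.4·14.4364 = 58.3846.
Var(X) = E[X²] − (E[X])² = 58.3846 − 24.4957 = 33.8889.

33.8889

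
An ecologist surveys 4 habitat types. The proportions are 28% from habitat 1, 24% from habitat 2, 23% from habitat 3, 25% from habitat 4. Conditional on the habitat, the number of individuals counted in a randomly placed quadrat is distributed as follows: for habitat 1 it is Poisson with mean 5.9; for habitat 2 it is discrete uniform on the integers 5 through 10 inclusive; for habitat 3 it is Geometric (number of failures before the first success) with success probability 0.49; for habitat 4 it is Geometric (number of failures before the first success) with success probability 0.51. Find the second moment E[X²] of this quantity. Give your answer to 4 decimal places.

27.0383

For each component E[X²] = Var + (mean)², giving 1: 40.71; 2: 59.1667; 3: 3.20741; 4: 2.807.
Overall E[X²] = 0.28·40.71 + 0.24·59.1667 + 0.23·3.20741 + 0.25·2.807 = 27.0383.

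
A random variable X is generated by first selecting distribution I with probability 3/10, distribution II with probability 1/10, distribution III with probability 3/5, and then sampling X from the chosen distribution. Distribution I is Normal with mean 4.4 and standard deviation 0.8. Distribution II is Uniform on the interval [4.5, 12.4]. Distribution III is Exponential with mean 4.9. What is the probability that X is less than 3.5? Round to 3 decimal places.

0.345

Conditional on each component, P(X < 3.5): I: 0.130295; II: 0; III: 0.510458.
By total probability, P(X < 3.5) = 0.3·0.130295 + 0.1·0 + 0.6·0.510458 = 0.345363.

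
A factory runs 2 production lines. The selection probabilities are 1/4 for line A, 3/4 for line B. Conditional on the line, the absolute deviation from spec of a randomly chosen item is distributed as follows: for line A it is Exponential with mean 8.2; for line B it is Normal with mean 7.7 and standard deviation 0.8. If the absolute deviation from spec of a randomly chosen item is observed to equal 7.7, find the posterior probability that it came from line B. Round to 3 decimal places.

Likelihoods f(7.7 | ·): A: 0.047684; B: 0.498678.
Posterior ∝ prior × likelihood. Numerator for B: 0.75·0.498678 = 0.374008.
Normalizing constant: 0.25·0.047684 + 0.75·0.498678 = 0.385929.
P(B | observation) = 0.374008 / 0.385929 = 0.969111.

0.969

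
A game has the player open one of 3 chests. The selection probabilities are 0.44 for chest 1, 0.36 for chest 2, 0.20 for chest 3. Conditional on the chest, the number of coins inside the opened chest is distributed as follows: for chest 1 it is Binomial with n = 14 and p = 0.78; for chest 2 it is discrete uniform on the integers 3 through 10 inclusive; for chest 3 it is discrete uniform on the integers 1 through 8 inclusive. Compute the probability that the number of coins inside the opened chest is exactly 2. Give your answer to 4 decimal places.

Conditional on each chest, P(X = 2): 1: 7.1171e-07; 2: 0; 3: 0.125.
By total probability, P(X = 2) = 0.44·7.1171e-07 + 0.36·0 + 0.2·0.125 = 0.0250003.

0.0250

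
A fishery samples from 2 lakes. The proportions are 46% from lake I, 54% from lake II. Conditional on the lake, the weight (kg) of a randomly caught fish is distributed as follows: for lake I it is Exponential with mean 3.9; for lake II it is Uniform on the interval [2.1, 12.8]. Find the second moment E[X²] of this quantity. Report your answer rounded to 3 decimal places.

49.117

For each component E[X²] = Var + (mean)², giving I: 30.42; II: 65.0433.
Overall E[X²] = 0.46·30.42 + 0.54·65.0433 = 49.1166.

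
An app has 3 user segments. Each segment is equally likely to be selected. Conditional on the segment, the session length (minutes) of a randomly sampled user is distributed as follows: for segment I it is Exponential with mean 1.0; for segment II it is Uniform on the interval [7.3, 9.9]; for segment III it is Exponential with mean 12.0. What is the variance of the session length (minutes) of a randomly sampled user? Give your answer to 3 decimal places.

Per component, I: μ=1, E[X²]=2; II: μ=8.6, E[X²]=74.5233; III: μ=12, E[X²]=288.
E[X] = 0.333333·1 + 0.333333·8.6 + 0.333333·12 = 7.2.
E[X²] = 0.333333·2 + 0.333333·74.5233 + 0.333333·288 = 121.508.
Var(X) = E[X²] − (E[X])² = 121.508 − 51.84 = 69.6678.

69.668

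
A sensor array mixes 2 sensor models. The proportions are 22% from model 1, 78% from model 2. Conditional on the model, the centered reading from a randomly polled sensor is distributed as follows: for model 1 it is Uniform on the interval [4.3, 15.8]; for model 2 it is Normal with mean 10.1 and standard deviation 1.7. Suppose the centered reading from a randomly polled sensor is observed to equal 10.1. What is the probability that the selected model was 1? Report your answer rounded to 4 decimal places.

0.0946

Likelihoods f(10.1 | ·): 1: 0.0869565; 2: 0.234672.
Posterior ∝ prior × likelihood. Numerator for 1: 0.22·0.0869565 = 0.0191304.
Normalizing constant: 0.22·0.0869565 + 0.78·0.234672 = 0.202175.
P(1 | observation) = 0.0191304 / 0.202175 = 0.0946234.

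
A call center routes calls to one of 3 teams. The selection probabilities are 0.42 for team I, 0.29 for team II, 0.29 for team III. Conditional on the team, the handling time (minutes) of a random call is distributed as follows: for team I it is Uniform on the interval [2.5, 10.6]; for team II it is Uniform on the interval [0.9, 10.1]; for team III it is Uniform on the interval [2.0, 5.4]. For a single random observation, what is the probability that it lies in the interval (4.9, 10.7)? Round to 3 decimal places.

Conditional on each team, P(4.9 < X < 10.7): I: 0.703704; II: 0.565217; III: 0.147059.
By total probability, P(4.9 < X < 10.7) = 0.42·0.703704 + 0.29·0.565217 + 0.29·0.147059 = 0.502116.

0.502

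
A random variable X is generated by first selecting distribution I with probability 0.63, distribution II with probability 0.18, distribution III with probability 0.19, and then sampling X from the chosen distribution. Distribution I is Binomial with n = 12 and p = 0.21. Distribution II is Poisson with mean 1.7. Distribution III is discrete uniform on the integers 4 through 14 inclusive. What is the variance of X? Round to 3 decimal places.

10.385

Per component, I: μ=2.52, E[X²]=8.3412; II: μ=1.7, E[X²]=4.59; III: μ=9, E[X²]=91.
E[X] = 0.63·2.52 + 0.18·1.7 + 0.19·9 = 3.6036.
E[X²] = 0.63·8.3412 + 0.18·4.59 + 0.19·91 = 23.3712.
Var(X) = E[X²] − (E[X])² = 23.3712 − 12.9859 = 10.3852.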